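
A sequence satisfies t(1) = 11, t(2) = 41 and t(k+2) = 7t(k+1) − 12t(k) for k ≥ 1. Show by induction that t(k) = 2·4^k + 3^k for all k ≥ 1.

Base cases: t(1) = 11 and 2·4^1 + 3^1 = 11; t(2) = 41 and 2·4^2 + 3^2 = 41.
Assume t(j) = 2·4^j + 3^j for all 1 ≤ j ≤ m, where m ≥ 2.
Then t(m+1) = 7t(m) − 12t(m−1) = 7·(2·4^m + 3^m) − 12·(2·4^{m−1} + 3^{m−1}) = 2·(7·4 − 12)4^{m−1} + (7·3 − 12)3^{m−1} = 32·4^{m−1} + 9·3^{m−1} = 2·4^{m+1} + 3^{m+1}.
So the formula holds for m+1, and by strong induction t(k) = 2·4^k + 3^k for all k ≥ 1.

t(k) = 2·4^k + 3^k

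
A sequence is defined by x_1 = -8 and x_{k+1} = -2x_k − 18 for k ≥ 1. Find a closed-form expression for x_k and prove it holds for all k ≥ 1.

Claim: x_k = (-2)^k − 6.

Base case: x_1 = -8, and (-2)^1 − 6 = -2 − 6 = -8.
Assume x_j = (-2)^j − 6 for some j ≥ 1.
Then x_{j+1} = -2x_j − 18 = -2·((-2)^j − 6) − 18 = -2·(-2)^j + 12 − 18 = (-2)^{j+1} − 6.
This completes the inductive step, so x_k = (-2)^k − 6 for all k ≥ 1.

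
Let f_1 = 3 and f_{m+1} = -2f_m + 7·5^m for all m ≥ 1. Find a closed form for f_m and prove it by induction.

Claim: f_m = (-2)^m + 5^m.

Base case: f_1 = 3, and (-2)^1 + 5^1 = -2 + 5 = 3.
Assume f_j = (-2)^j + 5^j for some j ≥ 1.
Then f_{j+1} = -2f_j + 7·5^j = -2·((-2)^j + 5^j) + 7·5^j = (-2)^{j+1} − 2·5^j + 7·5^j = (-2)^{j+1} + 5·5^j = (-2)^{j+1} + 5^{j+1}.
So the formula holds for j+1, and by induction f_m = (-2)^m + 5^m for all m ≥ 1.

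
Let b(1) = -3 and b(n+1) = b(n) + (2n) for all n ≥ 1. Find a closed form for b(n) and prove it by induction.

Claim: b(n) = n^2 − n − 3.

Base case: b(1) = -3, and 1^2 − 1 − 3 = -3.
Assume b(k) = k^2 − k − 3.
Then b(k+1) = b(k) + (2k) = (k^2 − k − 3) + (2k) = k^2 + k − 3,
and (k+1)^2 − (k+1) − 3 = k^2 + k − 3.
By induction, b(n) = n^2 − n − 3 for all n ≥ 1.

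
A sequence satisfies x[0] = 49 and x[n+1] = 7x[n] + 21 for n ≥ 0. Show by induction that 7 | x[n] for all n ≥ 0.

Base case: x[0] = 49 = 7·7, so 7 | x[0].
Assume 7 | x[m], so x[m] = 7t for some integer t.
Then x[m+1] = 7x[m] + 21 = 7·(7t) + 21 = 7(7t + 3), so 7 | x[m+1].
So the property holds for m+1, and by induction 7 | x[n] for all n ≥ 0.

7 | x[n]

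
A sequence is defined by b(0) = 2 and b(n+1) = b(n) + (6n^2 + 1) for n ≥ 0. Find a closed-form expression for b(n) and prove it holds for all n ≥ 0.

Claim: b(n) = 2n^3 − 3n^2 + 2n + 2.

Base case: b(0) = 2, and 2·0^3 − 3·0^2 + 2·0 + 2 = 2.
Assume b(m) = 2m^3 − 3m^2 + 2m + 2.
Then b(m+1) = b(m) + (6m^2 + 1) = (2m^3 − 3m^2 + 2m + 2) + (6m^2 + 1) = 2m^3 + 3m^2 + 2m + 3,
and 2·(m+1)^3 − 3·(m+1)^2 + 2·(m+1) + 2 = 2m^3 + 3m^2 + 2m + 3.
By induction, b(n) = 2n^3 − 3n^2 + 2n + 2 for all n ≥ 0.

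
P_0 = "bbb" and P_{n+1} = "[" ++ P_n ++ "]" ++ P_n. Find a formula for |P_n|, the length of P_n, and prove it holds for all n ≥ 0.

Claim: |P_n| = 5·2^n − 2.

Base case: |P_0| = 3, and 5·2^0 − 2 = 3.
Assume |P_k| = 5·2^k − 2.
Then |P_{k+1}| = 1 + |P_k| + 1 + |P_k| = 2|P_k| + 2 = 2(5·2^k − 2) + 2 = 5·2^{k+1} − 4 + 2 = 5·2^{k+1} − 2.
By induction, |P_n| = 5·2^n − 2 for all n ≥ 0.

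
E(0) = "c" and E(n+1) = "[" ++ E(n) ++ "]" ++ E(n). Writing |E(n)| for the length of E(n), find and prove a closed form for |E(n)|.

Claim: |E(n)| = 3·2^n − 2.

Base case: |E(0)| = 1, and 3·2^0 − 2 = 1.
Assume |E(k)| = 3·2^k − 2.
Then |E(k+1)| = 1 + |E(k)| + 1 + |E(k)| = 2|E(k)| + 2 = 2(3·2^k − 2) + 2 = 3·2^{k+1} − 4 + 2 = 3·2^{k+1} − 2.
By induction, |E(n)| = 3·2^n − 2 for all n ≥ 0.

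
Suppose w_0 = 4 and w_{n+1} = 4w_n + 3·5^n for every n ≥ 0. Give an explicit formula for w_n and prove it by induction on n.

Claim: w_n = 4^n + 3·5^n.

Base case: w_0 = 4, and 4^0 + 3·5^0 = 1 + 3 = 4.
Assume w_m = 4^m + 3·5^m for some m ≥ 0.
Then w_{m+1} = 4w_m + 3·5^m = 4·(4^m + 3·5^m) + 3·5^m = 4^{m+1} + 12·5^m + 3·5^m = 4^{m+1} + 15·5^m = 4^{m+1} + 3·5^{m+1}.
So the formula holds for m+1, and by induction w_n = 4^n + 3·5^n for all n ≥ 0.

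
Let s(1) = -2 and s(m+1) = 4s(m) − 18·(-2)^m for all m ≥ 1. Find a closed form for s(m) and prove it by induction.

Claim: s(m) = 4^m + 3·(-2)^m.

Base case: s(1) = -2, and 4^1 + 3·(-2)^1 = 4 − 6 = -2.
Assume s(j) = 4^j + 3·(-2)^j for some j ≥ 1.
Then s(j+1) = 4s(j) − 18·(-2)^j = 4·(4^j + 3·(-2)^j) − 18·(-2)^j = 4^{j+1} + 12·(-2)^j − 18·(-2)^j = 4^{j+1} − 6·(-2)^j = 4^{j+1} + 3·(-2)^{j+1}.
So the formula holds for j+1, and by induction s(m) = 4^m + 3·(-2)^m for all m ≥ 1.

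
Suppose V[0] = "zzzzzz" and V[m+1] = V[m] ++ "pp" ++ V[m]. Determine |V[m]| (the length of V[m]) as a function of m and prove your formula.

Claim: |V[m]| = 2^{m+3} − 2.

Base case: |V[0]| = 6, and 2^{0+3} − 2 = 6.
Assume |V[k]| = 2^{k+3} − 2.
Then |V[k+1]| = |V[k]| + 2 + |V[k]| = 2|V[k]| + 2 = 2(2^{k+3} − 2) + 2 = 2^{k+1+3} − 4 + 2 = 2^{k+1+3} − 2.
By induction, |V[m]| = 2^{m+3} − 2 for all m ≥ 0.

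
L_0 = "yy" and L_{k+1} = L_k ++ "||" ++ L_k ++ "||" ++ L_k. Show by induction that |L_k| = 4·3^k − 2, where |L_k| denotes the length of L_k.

Base case: |L_0| = 2, and 4·3^0 − 2 = 2.
Assume |L_r| = 4·3^r − 2.
Then |L_{r+1}| = 3|L_r| + 4 = 3(4·3^r − 2) + 4 = 4·3^{r+1} − 6 + 4 = 4·3^{r+1} − 2.
So the formula holds for r+1, and by induction |L_k| = 4·3^k − 2 for all k ≥ 0.

|L_k| = 4·3^k − 2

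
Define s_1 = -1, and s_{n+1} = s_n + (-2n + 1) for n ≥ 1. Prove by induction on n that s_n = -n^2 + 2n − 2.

Base case: s_1 = -1, and -1^2 + 2·1 − 2 = -1.
Assume s_j = -j^2 + 2j − 2.
Then s_{j+1} = s_j + (-2j + 1) = (-j^2 + 2j − 2) + (-2j + 1) = -j^2 − 1,
and -(j+1)^2 + 2·(j+1) − 2 = -j^2 − 1.
By induction, s_n = -n^2 + 2n − 2 for all n ≥ 1.

s_n = -n^2 + 2n − 2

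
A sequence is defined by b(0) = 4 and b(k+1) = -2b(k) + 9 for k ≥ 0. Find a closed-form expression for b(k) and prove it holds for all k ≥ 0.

Claim: b(k) = (-2)^k + 3.

Base case: b(0) = 4, and (-2)^0 + 3 = 1 + 3 = 4.
Assume b(j) = (-2)^j + 3 for some j ≥ 0.
Then b(j+1) = -2b(j) + 9 = -2·((-2)^j + 3) + 9 = -2·(-2)^j − 6 + 9 = (-2)^{j+1} + 3.
This completes the inductive step, so b(k) = (-2)^k + 3 for all k ≥ 0.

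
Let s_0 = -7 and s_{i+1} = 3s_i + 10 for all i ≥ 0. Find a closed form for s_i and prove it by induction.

Claim: s_i = -2·3^i − 5.

Base case: s_0 = -7, and -2·3^0 − 5 = -2 − 5 = -7.
Assume s_k = -2·3^k − 5 for some k ≥ 0.
Then s_{k+1} = 3s_k + 10 = 3·(-2·3^k − 5) + 10 = -6·3^k − 15 + 10 = -2·3^{k+1} − 5.
So the formula holds for k+1, and by induction s_i = -2·3^i − 5 for all i ≥ 0.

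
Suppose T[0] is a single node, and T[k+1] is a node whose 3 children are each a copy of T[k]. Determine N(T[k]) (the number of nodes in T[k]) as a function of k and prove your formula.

Claim: N(T[k]) = (3^{k+1} − 1)/2.

Base case: N(T[0]) = 1, and (3^{0+1} − 1)/2 = 1.
Assume N(T[j]) = (3^{j+1} − 1)/2.
Then N(T[j+1]) = 1 + 3N(T[j]) = 1 + 3·(3^{j+1} − 1)/2 = 1 + (3^{j+2} − 3)/2 = (2 + 3^{j+2} − 3)/2 = (3^{j+2} − 1)/2.
By induction, N(T[k]) = (3^{k+1} − 1)/2 for all k ≥ 0.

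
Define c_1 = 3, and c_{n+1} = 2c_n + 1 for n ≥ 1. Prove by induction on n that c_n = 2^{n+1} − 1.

Base case: c_1 = 3, and 2^{1+1} − 1 = 4 − 1 = 3.
Assume c_k = 2^{k+1} − 1 for some k ≥ 1.
Then c_{k+1} = 2c_k + 1 = 2·(2^{k+1} − 1) + 1 = 2^{k+2} − 2 + 1 = 2^{k+2} − 1.
Hence c_n = 2^{n+1} − 1 for every n ≥ 1, by induction.

c_n = 2^{n+1} − 1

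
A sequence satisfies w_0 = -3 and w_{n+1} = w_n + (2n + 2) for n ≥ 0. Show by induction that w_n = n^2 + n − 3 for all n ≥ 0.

Base case: w_0 = -3, and 0^2 + 0 − 3 = -3.
Assume w_j = j^2 + j − 3.
Then w_{j+1} = w_j + (2j + 2) = (j^2 + j − 3) + (2j + 2) = j^2 + 3j − 1,
and (j+1)^2 + (j+1) − 3 = j^2 + 3j − 1.
Hence w_n = n^2 + n − 3 for every n ≥ 0, by induction.

w_n = n^2 + n − 3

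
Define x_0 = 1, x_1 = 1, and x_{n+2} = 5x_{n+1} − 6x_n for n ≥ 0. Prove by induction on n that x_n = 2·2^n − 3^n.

Base cases: x_0 = 1 and 2·2^0 − 3^0 = 1; x_1 = 1 and 2·2^1 − 3^1 = 1.
Assume x_j = 2·2^j − 3^j for all 0 ≤ j ≤ k, where k ≥ 1.
Then x_{k+1} = 5x_k − 6x_{k−1} = 5·(2·2^k − 3^k) − 6·(2·2^{k−1} − 3^{k−1}) = 2·(5·2 − 6)2^{k−1} − (5·3 − 6)3^{k−1} = 8·2^{k−1} − 9·3^{k−1} = 2·2^{k+1} − 3^{k+1}.
By strong induction, x_n = 2·2^n − 3^n for all n ≥ 0.

x_n = 2·2^n − 3^n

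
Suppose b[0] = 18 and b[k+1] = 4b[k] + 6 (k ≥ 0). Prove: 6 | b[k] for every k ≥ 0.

Base case: b[0] = 18 = 6·3, so 6 | b[0].
Assume 6 | b[r], so b[r] = 6t for some integer t.
Then b[r+1] = 4b[r] + 6 = 4·(6t) + 6 = 6(4t + 1), so 6 | b[r+1].
By induction, 6 | b[k] for all k ≥ 0.

6 | b[k]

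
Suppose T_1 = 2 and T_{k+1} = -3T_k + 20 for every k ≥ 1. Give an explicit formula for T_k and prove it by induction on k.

Claim: T_k = (-3)^k + 5.

Base case: T_1 = 2, and (-3)^1 + 5 = -3 + 5 = 2.
Assume T_m = (-3)^m + 5 for some m ≥ 1.
Then T_{m+1} = -3T_m + 20 = -3·((-3)^m + 5) + 20 = -3·(-3)^m − 15 + 20 = (-3)^{m+1} + 5.
Hence T_k = (-3)^k + 5 for every k ≥ 1, by induction.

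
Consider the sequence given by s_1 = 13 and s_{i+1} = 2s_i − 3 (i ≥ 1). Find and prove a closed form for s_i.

Claim: s_i = 5·2^i + 3.

Base case: s_1 = 13, and 5·2^1 + 3 = 10 + 3 = 13.
Assume s_r = 5·2^r + 3 for some r ≥ 1.
Then s_{r+1} = 2s_r − 3 = 2·(5·2^r + 3) − 3 = 10·2^r + 6 − 3 = 5·2^{r+1} + 3.
Hence s_i = 5·2^i + 3 for every i ≥ 1, by induction.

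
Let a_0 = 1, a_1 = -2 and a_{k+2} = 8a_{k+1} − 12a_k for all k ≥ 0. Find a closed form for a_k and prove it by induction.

Claim: a_k = 2·2^k − 6^k.

Base cases: a_0 = 1 and 2·2^0 − 6^0 = 1; a_1 = -2 and 2·2^1 − 6^1 = -2.
Assume a_j = 2·2^j − 6^j for all 0 ≤ j ≤ m, where m ≥ 1.
Then a_{m+1} = 8a_m − 12a_{m−1} = 8·(2·2^m − 6^m) − 12·(2·2^{m−1} − 6^{m−1}) = 2·(8·2 − 12)2^{m−1} − (8·6 − 12)6^{m−1} = 8·2^{m−1} − 36·6^{m−1} = 2·2^{m+1} − 6^{m+1}.
Hence a_k = 2·2^k − 6^k for every k ≥ 0, by strong induction.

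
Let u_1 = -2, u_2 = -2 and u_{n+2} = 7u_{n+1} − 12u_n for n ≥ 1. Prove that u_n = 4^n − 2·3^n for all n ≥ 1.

Base cases: u_1 = -2 and 4^1 − 2·3^1 = -2; u_2 = -2 and 4^2 − 2·3^2 = -2.
Assume u_i = 4^i − 2·3^i for all 1 ≤ i ≤ j, where j ≥ 2.
Then u_{j+1} = 7u_j − 12u_{j−1} = 7·(4^j − 2·3^j) − 12·(4^{j−1} − 2·3^{j−1}) = (7·4 − 12)4^{j−1} − 2·(7·3 − 12)3^{j−1} = 16·4^{j−1} − 18·3^{j−1} = 4^{j+1} − 2·3^{j+1}.
By strong induction, u_n = 4^n − 2·3^n for all n ≥ 1.

u_n = 4^n − 2·3^n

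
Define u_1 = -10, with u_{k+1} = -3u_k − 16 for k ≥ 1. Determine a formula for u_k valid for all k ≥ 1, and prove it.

Claim: u_k = 2·(-3)^k − 4.

Base case: u_1 = -10, and 2·(-3)^1 − 4 = -6 − 4 = -10.
Assume u_m = 2·(-3)^m − 4 for some m ≥ 1.
Then u_{m+1} = -3u_m − 16 = -3·(2·(-3)^m − 4) − 16 = -6·(-3)^m + 12 − 16 = 2·(-3)^{m+1} − 4.
Hence u_k = 2·(-3)^k − 4 for every k ≥ 1, by induction.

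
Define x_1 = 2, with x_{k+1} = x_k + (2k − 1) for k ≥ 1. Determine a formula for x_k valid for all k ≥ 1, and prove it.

Claim: x_k = k^2 − 2k + 3.

Base case: x_1 = 2, and 1^2 − 2·1 + 3 = 2.
Assume x_j = j^2 − 2j + 3.
Then x_{j+1} = x_j + (2j − 1) = (j^2 − 2j + 3) + (2j − 1) = j^2 + 2,
and (j+1)^2 − 2·(j+1) + 3 = j^2 + 2.
By induction, x_k = k^2 − 2k + 3 for all k ≥ 1.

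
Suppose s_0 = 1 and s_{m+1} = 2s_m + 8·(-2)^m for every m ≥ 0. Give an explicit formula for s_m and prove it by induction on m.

Claim: s_m = 3·2^m − 2·(-2)^m.

Base case: s_0 = 1, and 3·2^0 − 2·(-2)^0 = 3 − 2 = 1.
Assume s_r = 3·2^r − 2·(-2)^r for some r ≥ 0.
Then s_{r+1} = 2s_r + 8·(-2)^r = 2·(3·2^r − 2·(-2)^r) + 8·(-2)^r = 3·2^{r+1} − 4·(-2)^r + 8·(-2)^r = 3·2^{r+1} + 4·(-2)^r = 3·2^{r+1} − 2·(-2)^{r+1}.
This completes the inductive step, so s_m = 3·2^m − 2·(-2)^m for all m ≥ 0.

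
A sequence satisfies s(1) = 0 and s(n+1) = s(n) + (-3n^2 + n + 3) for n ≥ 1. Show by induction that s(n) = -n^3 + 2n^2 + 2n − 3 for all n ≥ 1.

Base case: s(1) = 0, and -1^3 + 2·1^2 + 2·1 − 3 = 0.
Assume s(j) = -j^3 + 2j^2 + 2j − 3.
Then s(j+1) = s(j) + (-3j^2 + j + 3) = (-j^3 + 2j^2 + 2j − 3) + (-3j^2 + j + 3) = -j^3 − j^2 + 3j,
and -(j+1)^3 + 2·(j+1)^2 + 2·(j+1) − 3 = -j^3 − j^2 + 3j.
This completes the inductive step, so s(n) = -n^3 + 2n^2 + 2n − 3 for all n ≥ 1.

s(n) = -n^3 + 2n^2 + 2n − 3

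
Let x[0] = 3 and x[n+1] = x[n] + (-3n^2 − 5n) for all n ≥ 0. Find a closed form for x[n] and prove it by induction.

Claim: x[n] = -n^3 − n^2 + 2n + 3.

Base case: x[0] = 3, and -0^3 − 0^2 + 2·0 + 3 = 3.
Assume x[m] = -m^3 − m^2 + 2m + 3.
Then x[m+1] = x[m] + (-3m^2 − 5m) = (-m^3 − m^2 + 2m + 3) + (-3m^2 − 5m) = -m^3 − 4m^2 − 3m + 3,
and -(m+1)^3 − (m+1)^2 + 2·(m+1) + 3 = -m^3 − 4m^2 − 3m + 3.
By induction, x[n] = -n^3 − n^2 + 2n + 3 for all n ≥ 0.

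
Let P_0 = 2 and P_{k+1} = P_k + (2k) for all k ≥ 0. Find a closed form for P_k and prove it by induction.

Claim: P_k = k^2 − k + 2.

Base case: P_0 = 2, and 0^2 − 0 + 2 = 2.
Assume P_m = m^2 − m + 2.
Then P_{m+1} = P_m + (2m) = (m^2 − m + 2) + (2m) = m^2 + m + 2,
and (m+1)^2 − (m+1) + 2 = m^2 + m + 2.
Hence P_k = k^2 − k + 2 for every k ≥ 0, by induction.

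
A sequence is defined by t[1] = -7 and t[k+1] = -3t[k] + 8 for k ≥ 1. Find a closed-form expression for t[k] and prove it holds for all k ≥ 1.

Claim: t[k] = 3·(-3)^k + 2.

Base case: t[1] = -7, and 3·(-3)^1 + 2 = -9 + 2 = -7.
Assume t[j] = 3·(-3)^j + 2 for some j ≥ 1.
Then t[j+1] = -3t[j] + 8 = -3·(3·(-3)^j + 2) + 8 = -9·(-3)^j − 6 + 8 = 3·(-3)^{j+1} + 2.
By induction, t[k] = 3·(-3)^k + 2 for all k ≥ 1.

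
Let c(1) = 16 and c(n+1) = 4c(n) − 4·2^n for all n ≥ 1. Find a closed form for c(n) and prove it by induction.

Claim: c(n) = 3·4^n + 2·2^n.

Base case: c(1) = 16, and 3·4^1 + 2·2^1 = 12 + 4 = 16.
Assume c(j) = 3·4^j + 2·2^j for some j ≥ 1.
Then c(j+1) = 4c(j) − 4·2^j = 4·(3·4^j + 2·2^j) − 4·2^j = 3·4^{j+1} + 8·2^j − 4·2^j = 3·4^{j+1} + 4·2^j = 3·4^{j+1} + 2·2^{j+1}.
This completes the inductive step, so c(n) = 3·4^n + 2·2^n for all n ≥ 1.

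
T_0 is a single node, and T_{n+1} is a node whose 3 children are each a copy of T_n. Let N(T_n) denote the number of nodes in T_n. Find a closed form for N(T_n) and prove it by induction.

Claim: N(T_n) = (3^{n+1} − 1)/2.

Base case: N(T_0) = 1, and (3^{0+1} − 1)/2 = 1.
Assume N(T_k) = (3^{k+1} − 1)/2.
Then N(T_{k+1}) = 1 + 3N(T_k) = 1 + 3·(3^{k+1} − 1)/2 = 1 + (3^{k+2} − 3)/2 = (2 + 3^{k+2} − 3)/2 = (3^{k+2} − 1)/2.
So the formula holds for k+1, and by induction N(T_n) = (3^{n+1} − 1)/2 for all n ≥ 0.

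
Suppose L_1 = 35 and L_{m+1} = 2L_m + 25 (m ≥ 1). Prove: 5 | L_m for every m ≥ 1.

Base case: L_1 = 35 = 5·7, so 5 | L_1.
Assume 5 | L_j, so L_j = 5t for some integer t.
Then L_{j+1} = 2L_j + 25 = 2·(5t) + 25 = 5(2t + 5), so 5 | L_{j+1}.
Hence 5 | L_m for every m ≥ 1, by induction.

5 | L_m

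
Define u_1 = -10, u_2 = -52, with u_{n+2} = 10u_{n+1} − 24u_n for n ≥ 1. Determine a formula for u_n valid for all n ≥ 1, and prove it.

Claim: u_n = -4^n − 6^n.

Base cases: u_1 = -10 and -4^1 − 6^1 = -10; u_2 = -52 and -4^2 − 6^2 = -52.
Assume u_i = -4^i − 6^i for all 1 ≤ i ≤ j, where j ≥ 2.
Then u_{j+1} = 10u_j − 24u_{j−1} = 10·(-4^j − 6^j) − 24·(-4^{j−1} − 6^{j−1}) = -(10·4 − 24)4^{j−1} − (10·6 − 24)6^{j−1} = -16·4^{j−1} − 36·6^{j−1} = -4^{j+1} − 6^{j+1}.
By strong induction, u_n = -4^n − 6^n for all n ≥ 1.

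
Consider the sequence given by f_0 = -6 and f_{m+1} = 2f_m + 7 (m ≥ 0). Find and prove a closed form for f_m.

Claim: f_m = 2^m − 7.

Base case: f_0 = -6, and 2^0 − 7 = 1 − 7 = -6.
Assume f_r = 2^r − 7 for some r ≥ 0.
Then f_{r+1} = 2f_r + 7 = 2·(2^r − 7) + 7 = 2^{r+1} − 14 + 7 = 2^{r+1} − 7.
By induction, f_m = 2^m − 7 for all m ≥ 0.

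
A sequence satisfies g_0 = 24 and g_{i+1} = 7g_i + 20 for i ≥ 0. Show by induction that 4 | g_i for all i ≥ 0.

Base case: g_0 = 24 = 4·6, so 4 | g_0.
Assume 4 | g_m, so g_m = 4t for some integer t.
Then g_{m+1} = 7g_m + 20 = 7·(4t) + 20 = 4(7t + 5), so 4 | g_{m+1}.
Hence 4 | g_i for every i ≥ 0, by induction.

4 | g_i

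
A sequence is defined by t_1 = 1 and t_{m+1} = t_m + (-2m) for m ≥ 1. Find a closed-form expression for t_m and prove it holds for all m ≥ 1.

Claim: t_m = -m^2 + m + 1.

Base case: t_1 = 1, and -1^2 + 1 + 1 = 1.
Assume t_k = -k^2 + k + 1.
Then t_{k+1} = t_k + (-2k) = (-k^2 + k + 1) + (-2k) = -k^2 − k + 1,
and -(k+1)^2 + (k+1) + 1 = -k^2 − k + 1.
This completes the inductive step, so t_m = -m^2 + m + 1 for all m ≥ 1.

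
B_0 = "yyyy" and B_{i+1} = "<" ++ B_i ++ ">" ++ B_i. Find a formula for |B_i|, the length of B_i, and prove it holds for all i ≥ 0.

Claim: |B_i| = 6·2^i − 2.

Base case: |B_0| = 4, and 6·2^0 − 2 = 4.
Assume |B_k| = 6·2^k − 2.
Then |B_{k+1}| = 1 + |B_k| + 1 + |B_k| = 2|B_k| + 2 = 2(6·2^k − 2) + 2 = 6·2^{k+1} − 4 + 2 = 6·2^{k+1} − 2.
This completes the inductive step, so |B_i| = 6·2^i − 2 for all i ≥ 0.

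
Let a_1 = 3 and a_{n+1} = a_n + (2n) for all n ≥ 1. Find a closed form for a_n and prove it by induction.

Claim: a_n = n^2 − n + 3.

Base case: a_1 = 3, and 1^2 − 1 + 3 = 3.
Assume a_r = r^2 − r + 3.
Then a_{r+1} = a_r + (2r) = (r^2 − r + 3) + (2r) = r^2 + r + 3,
and (r+1)^2 − (r+1) + 3 = r^2 + r + 3.
This completes the inductive step, so a_n = n^2 − n + 3 for all n ≥ 1.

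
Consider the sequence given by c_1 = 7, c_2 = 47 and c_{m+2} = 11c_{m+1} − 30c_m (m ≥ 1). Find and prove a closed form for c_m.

Claim: c_m = -5^m + 2·6^m.

Base cases: c_1 = 7 and -5^1 + 2·6^1 = 7; c_2 = 47 and -5^2 + 2·6^2 = 47.
Assume c_j = -5^j + 2·6^j for all 1 ≤ j ≤ k, where k ≥ 2.
Then c_{k+1} = 11c_k − 30c_{k−1} = 11·(-5^k + 2·6^k) − 30·(-5^{k−1} + 2·6^{k−1}) = -(11·5 − 30)5^{k−1} + 2·(11·6 − 30)6^{k−1} = -25·5^{k−1} + 72·6^{k−1} = -5^{k+1} + 2·6^{k+1}.
By strong induction, c_m = -5^m + 2·6^m for all m ≥ 1.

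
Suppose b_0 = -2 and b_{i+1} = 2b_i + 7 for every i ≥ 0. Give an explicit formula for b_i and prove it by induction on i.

Claim: b_i = 5·2^i − 7.

Base case: b_0 = -2, and 5·2^0 − 7 = 5 − 7 = -2.
Assume b_k = 5·2^k − 7 for some k ≥ 0.
Then b_{k+1} = 2b_k + 7 = 2·(5·2^k − 7) + 7 = 10·2^k − 14 + 7 = 5·2^{k+1} − 7.
So the formula holds for k+1, and by induction b_i = 5·2^i − 7 for all i ≥ 0.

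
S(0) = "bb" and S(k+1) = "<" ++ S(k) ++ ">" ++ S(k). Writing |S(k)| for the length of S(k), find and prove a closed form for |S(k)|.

Claim: |S(k)| = 2^{k+2} − 2.

Base case: |S(0)| = 2, and 2^{0+2} − 2 = 2.
Assume |S(m)| = 2^{m+2} − 2.
Then |S(m+1)| = 1 + |S(m)| + 1 + |S(m)| = 2|S(m)| + 2 = 2(2^{m+2} − 2) + 2 = 2^{m+3} − 4 + 2 = 2^{m+3} − 2.
By induction, |S(k)| = 2^{k+2} − 2 for all k ≥ 0.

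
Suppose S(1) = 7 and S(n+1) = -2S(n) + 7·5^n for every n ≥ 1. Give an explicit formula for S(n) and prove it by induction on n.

Claim: S(n) = -(-2)^n + 5^n.

Base case: S(1) = 7, and -(-2)^1 + 5^1 = 2 + 5 = 7.
Assume S(m) = -(-2)^m + 5^m for some m ≥ 1.
Then S(m+1) = -2S(m) + 7·5^m = -2·(-(-2)^m + 5^m) + 7·5^m = -(-2)^{m+1} − 2·5^m + 7·5^m = -(-2)^{m+1} + 5·5^m = -(-2)^{m+1} + 5^{m+1}.
By induction, S(n) = -(-2)^n + 5^n for all n ≥ 1.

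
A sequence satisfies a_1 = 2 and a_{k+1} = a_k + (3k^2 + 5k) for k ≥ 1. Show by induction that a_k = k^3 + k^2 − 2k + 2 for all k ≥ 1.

Base case: a_1 = 2, and 1^3 + 1^2 − 2·1 + 2 = 2.
Assume a_j = j^3 + j^2 − 2j + 2.
Then a_{j+1} = a_j + (3j^2 + 5j) = (j^3 + j^2 − 2j + 2) + (3j^2 + 5j) = j^3 + 4j^2 + 3j + 2,
and (j+1)^3 + (j+1)^2 − 2·(j+1) + 2 = j^3 + 4j^2 + 3j + 2.
By induction, a_k = k^3 + k^2 − 2k + 2 for all k ≥ 1.

a_k = k^3 + k^2 − 2k + 2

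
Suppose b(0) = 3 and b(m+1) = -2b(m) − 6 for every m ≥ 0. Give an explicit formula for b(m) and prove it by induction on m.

Claim: b(m) = 5·(-2)^m − 2.

Base case: b(0) = 3, and 5·(-2)^0 − 2 = 5 − 2 = 3.
Assume b(r) = 5·(-2)^r − 2 for some r ≥ 0.
Then b(r+1) = -2b(r) − 6 = -2·(5·(-2)^r − 2) − 6 = -10·(-2)^r + 4 − 6 = 5·(-2)^{r+1} − 2.
So the formula holds for r+1, and by induction b(m) = 5·(-2)^m − 2 for all m ≥ 0.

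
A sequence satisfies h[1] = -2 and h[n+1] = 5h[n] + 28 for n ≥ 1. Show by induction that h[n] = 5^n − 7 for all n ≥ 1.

Base case: h[1] = -2, and 5^1 − 7 = 5 − 7 = -2.
Assume h[r] = 5^r − 7 for some r ≥ 1.
Then h[r+1] = 5h[r] + 28 = 5·(5^r − 7) + 28 = 5^{r+1} − 35 + 28 = 5^{r+1} − 7.
Hence h[n] = 5^n − 7 for every n ≥ 1, by induction.

h[n] = 5^n − 7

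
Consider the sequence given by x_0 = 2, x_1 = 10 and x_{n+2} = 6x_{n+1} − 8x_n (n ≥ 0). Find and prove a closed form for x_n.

Claim: x_n = 3·4^n − 2^n.

Base cases: x_0 = 2 and 3·4^0 − 2^0 = 2; x_1 = 10 and 3·4^1 − 2^1 = 10.
Assume x_j = 3·4^j − 2^j for all 0 ≤ j ≤ k, where k ≥ 1.
Then x_{k+1} = 6x_k − 8x_{k−1} = 6·(3·4^k − 2^k) − 8·(3·4^{k−1} − 2^{k−1}) = 3·(6·4 − 8)4^{k−1} − (6·2 − 8)2^{k−1} = 48·4^{k−1} − 4·2^{k−1} = 3·4^{k+1} − 2^{k+1}.
By strong induction, x_n = 3·4^n − 2^n for all n ≥ 0.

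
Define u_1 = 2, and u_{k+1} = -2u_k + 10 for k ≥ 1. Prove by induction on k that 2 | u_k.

Base case: u_1 = 2 = 2·1, so 2 | u_1.
Assume 2 | u_r, so u_r = 2t for some integer t.
Then u_{r+1} = -2u_r + 10 = -2·(2t) + 10 = 2(-2t + 5), so 2 | u_{r+1}.
This completes the inductive step, so 2 | u_k for all k ≥ 1.

2 | u_k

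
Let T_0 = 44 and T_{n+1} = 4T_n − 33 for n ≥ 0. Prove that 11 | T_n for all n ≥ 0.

Base case: T_0 = 44 = 11·4, so 11 | T_0.
Assume 11 | T_k, so T_k = 11t for some integer t.
Then T_{k+1} = 4T_k − 33 = 4·(11t) − 33 = 11(4t − 3), so 11 | T_{k+1}.
This completes the inductive step, so 11 | T_n for all n ≥ 0.

11 | T_n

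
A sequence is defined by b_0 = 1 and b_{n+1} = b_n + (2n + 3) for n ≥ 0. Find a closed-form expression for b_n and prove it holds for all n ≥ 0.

Claim: b_n = n^2 + 2n + 1.

Base case: b_0 = 1, and 0^2 + 2·0 + 1 = 1.
Assume b_r = r^2 + 2r + 1.
Then b_{r+1} = b_r + (2r + 3) = (r^2 + 2r + 1) + (2r + 3) = r^2 + 4r + 4,
and (r+1)^2 + 2·(r+1) + 1 = r^2 + 4r + 4.
By induction, b_n = n^2 + 2n + 1 for all n ≥ 0.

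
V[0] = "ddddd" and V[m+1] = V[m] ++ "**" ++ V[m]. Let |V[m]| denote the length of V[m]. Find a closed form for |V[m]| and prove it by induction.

Claim: |V[m]| = 7·2^m − 2.

Base case: |V[0]| = 5, and 7·2^0 − 2 = 5.
Assume |V[r]| = 7·2^r − 2.
Then |V[r+1]| = |V[r]| + 2 + |V[r]| = 2|V[r]| + 2 = 2(7·2^r − 2) + 2 = 7·2^{r+1} − 4 + 2 = 7·2^{r+1} − 2.
So the formula holds for r+1, and by induction |V[m]| = 7·2^m − 2 for all m ≥ 0.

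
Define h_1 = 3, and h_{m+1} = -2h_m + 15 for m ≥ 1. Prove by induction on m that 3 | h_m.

Base case: h_1 = 3 = 3·1, so 3 | h_1.
Assume 3 | h_r, so h_r = 3t for some integer t.
Then h_{r+1} = -2h_r + 15 = -2·(3t) + 15 = 3(-2t + 5), so 3 | h_{r+1}.
Hence 3 | h_m for every m ≥ 1, by induction.

3 | h_m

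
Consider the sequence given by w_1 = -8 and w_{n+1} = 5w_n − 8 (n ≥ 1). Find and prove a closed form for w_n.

Claim: w_n = -2·5^n + 2.

Base case: w_1 = -8, and -2·5^1 + 2 = -10 + 2 = -8.
Assume w_k = -2·5^k + 2 for some k ≥ 1.
Then w_{k+1} = 5w_k − 8 = 5·(-2·5^k + 2) − 8 = -10·5^k + 10 − 8 = -2·5^{k+1} + 2.
This completes the inductive step, so w_n = -2·5^n + 2 for all n ≥ 1.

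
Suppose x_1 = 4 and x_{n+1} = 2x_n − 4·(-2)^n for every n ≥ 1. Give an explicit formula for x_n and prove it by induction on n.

Claim: x_n = 3·2^n + (-2)^n.

Base case: x_1 = 4, and 3·2^1 + (-2)^1 = 6 − 2 = 4.
Assume x_m = 3·2^m + (-2)^m for some m ≥ 1.
Then x_{m+1} = 2x_m − 4·(-2)^m = 2·(3·2^m + (-2)^m) − 4·(-2)^m = 3·2^{m+1} + 2·(-2)^m − 4·(-2)^m = 3·2^{m+1} − 2·(-2)^m = 3·2^{m+1} + (-2)^{m+1}.
This completes the inductive step, so x_n = 3·2^n + (-2)^n for all n ≥ 1.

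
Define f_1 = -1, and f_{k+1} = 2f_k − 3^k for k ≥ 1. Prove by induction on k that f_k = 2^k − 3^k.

Base case: f_1 = -1, and 2^1 − 3^1 = 2 − 3 = -1.
Assume f_r = 2^r − 3^r for some r ≥ 1.
Then f_{r+1} = 2f_r − 3^r = 2·(2^r − 3^r) − 3^r = 2^{r+1} − 2·3^r − 3^r = 2^{r+1} − 3·3^r = 2^{r+1} − 3^{r+1}.
By induction, f_k = 2^k − 3^k for all k ≥ 1.

f_k = 2^k − 3^k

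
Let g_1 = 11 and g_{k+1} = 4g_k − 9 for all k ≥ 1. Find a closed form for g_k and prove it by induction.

Claim: g_k = 2·4^k + 3.

Base case: g_1 = 11, and 2·4^1 + 3 = 8 + 3 = 11.
Assume g_m = 2·4^m + 3 for some m ≥ 1.
Then g_{m+1} = 4g_m − 9 = 4·(2·4^m + 3) − 9 = 8·4^m + 12 − 9 = 2·4^{m+1} + 3.
So the formula holds for m+1, and by induction g_k = 2·4^k + 3 for all k ≥ 1.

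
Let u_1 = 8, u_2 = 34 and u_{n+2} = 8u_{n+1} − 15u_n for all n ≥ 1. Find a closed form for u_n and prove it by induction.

Claim: u_n = 3^n + 5^n.

Base cases: u_1 = 8 and 3^1 + 5^1 = 8; u_2 = 34 and 3^2 + 5^2 = 34.
Assume u_i = 3^i + 5^i for all 1 ≤ i ≤ j, where j ≥ 2.
Then u_{j+1} = 8u_j − 15u_{j−1} = 8·(3^j + 5^j) − 15·(3^{j−1} + 5^{j−1}) = (8·3 − 15)3^{j−1} + (8·5 − 15)5^{j−1} = 9·3^{j−1} + 25·5^{j−1} = 3^{j+1} + 5^{j+1}.
So the formula holds for j+1, and by strong induction u_n = 3^n + 5^n for all n ≥ 1.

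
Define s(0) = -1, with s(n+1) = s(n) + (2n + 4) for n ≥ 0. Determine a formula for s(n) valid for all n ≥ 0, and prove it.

Claim: s(n) = n^2 + 3n − 1.

Base case: s(0) = -1, and 0^2 + 3·0 − 1 = -1.
Assume s(j) = j^2 + 3j − 1.
Then s(j+1) = s(j) + (2j + 4) = (j^2 + 3j − 1) + (2j + 4) = j^2 + 5j + 3,
and (j+1)^2 + 3·(j+1) − 1 = j^2 + 5j + 3.
Hence s(n) = n^2 + 3n − 1 for every n ≥ 0, by induction.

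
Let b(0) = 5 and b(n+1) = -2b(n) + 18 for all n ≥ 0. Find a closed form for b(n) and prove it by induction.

Claim: b(n) = -(-2)^n + 6.

Base case: b(0) = 5, and -(-2)^0 + 6 = -1 + 6 = 5.
Assume b(j) = -(-2)^j + 6 for some j ≥ 0.
Then b(j+1) = -2b(j) + 18 = -2·(-(-2)^j + 6) + 18 = 2·(-2)^j − 12 + 18 = -(-2)^{j+1} + 6.
So the formula holds for j+1, and by induction b(n) = -(-2)^n + 6 for all n ≥ 0.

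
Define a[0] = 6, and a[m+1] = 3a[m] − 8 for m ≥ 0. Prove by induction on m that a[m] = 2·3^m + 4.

Base case: a[0] = 6, and 2·3^0 + 4 = 2 + 4 = 6.
Assume a[r] = 2·3^r + 4 for some r ≥ 0.
Then a[r+1] = 3a[r] − 8 = 3·(2·3^r + 4) − 8 = 6·3^r + 12 − 8 = 2·3^{r+1} + 4.
Hence a[m] = 2·3^m + 4 for every m ≥ 0, by induction.

a[m] = 2·3^m + 4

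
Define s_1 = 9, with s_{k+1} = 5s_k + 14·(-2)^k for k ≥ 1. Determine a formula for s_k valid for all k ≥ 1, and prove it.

Claim: s_k = 5^k − 2·(-2)^k.

Base case: s_1 = 9, and 5^1 − 2·(-2)^1 = 5 + 4 = 9.
Assume s_r = 5^r − 2·(-2)^r for some r ≥ 1.
Then s_{r+1} = 5s_r + 14·(-2)^r = 5·(5^r − 2·(-2)^r) + 14·(-2)^r = 5^{r+1} − 10·(-2)^r + 14·(-2)^r = 5^{r+1} + 4·(-2)^r = 5^{r+1} − 2·(-2)^{r+1}.
This completes the inductive step, so s_k = 5^k − 2·(-2)^k for all k ≥ 1.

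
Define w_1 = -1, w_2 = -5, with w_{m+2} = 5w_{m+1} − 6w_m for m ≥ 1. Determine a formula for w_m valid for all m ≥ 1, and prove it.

Claim: w_m = -3^m + 2^m.

Base cases: w_1 = -1 and -3^1 + 2^1 = -1; w_2 = -5 and -3^2 + 2^2 = -5.
Assume w_j = -3^j + 2^j for all 1 ≤ j ≤ k, where k ≥ 2.
Then w_{k+1} = 5w_k − 6w_{k−1} = 5·(-3^k + 2^k) − 6·(-3^{k−1} + 2^{k−1}) = -(5·3 − 6)3^{k−1} + (5·2 − 6)2^{k−1} = -9·3^{k−1} + 4·2^{k−1} = -3^{k+1} + 2^{k+1}.
So the formula holds for k+1, and by strong induction w_m = -3^m + 2^m for all m ≥ 1.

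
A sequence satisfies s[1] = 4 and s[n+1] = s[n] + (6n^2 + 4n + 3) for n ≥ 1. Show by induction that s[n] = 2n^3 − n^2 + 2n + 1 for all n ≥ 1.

Base case: s[1] = 4, and 2·1^3 − 1^2 + 2·1 + 1 = 4.
Assume s[m] = 2m^3 − m^2 + 2m + 1.
Then s[m+1] = s[m] + (6m^2 + 4m + 3) = (2m^3 − m^2 + 2m + 1) + (6m^2 + 4m + 3) = 2m^3 + 5m^2 + 6m + 4,
and 2·(m+1)^3 − (m+1)^2 + 2·(m+1) + 1 = 2m^3 + 5m^2 + 6m + 4.
This completes the inductive step, so s[n] = 2n^3 − n^2 + 2n + 1 for all n ≥ 1.

s[n] = 2n^3 − n^2 + 2n + 1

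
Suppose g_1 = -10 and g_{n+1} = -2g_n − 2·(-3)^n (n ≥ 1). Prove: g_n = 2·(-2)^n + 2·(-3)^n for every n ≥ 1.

Base case: g_1 = -10, and 2·(-2)^1 + 2·(-3)^1 = -4 − 6 = -10.
Assume g_j = 2·(-2)^j + 2·(-3)^j for some j ≥ 1.
Then g_{j+1} = -2g_j − 2·(-3)^j = -2·(2·(-2)^j + 2·(-3)^j) − 2·(-3)^j = 2·(-2)^{j+1} − 4·(-3)^j − 2·(-3)^j = 2·(-2)^{j+1} − 6·(-3)^j = 2·(-2)^{j+1} + 2·(-3)^{j+1}.
Hence g_n = 2·(-2)^n + 2·(-3)^n for every n ≥ 1, by induction.

g_n = 2·(-2)^n + 2·(-3)^n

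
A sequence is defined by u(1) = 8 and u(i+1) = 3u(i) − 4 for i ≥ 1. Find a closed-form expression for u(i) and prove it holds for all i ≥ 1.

Claim: u(i) = 2·3^i + 2.

Base case: u(1) = 8, and 2·3^1 + 2 = 6 + 2 = 8.
Assume u(r) = 2·3^r + 2 for some r ≥ 1.
Then u(r+1) = 3u(r) − 4 = 3·(2·3^r + 2) − 4 = 6·3^r + 6 − 4 = 2·3^{r+1} + 2.
This completes the inductive step, so u(i) = 2·3^i + 2 for all i ≥ 1.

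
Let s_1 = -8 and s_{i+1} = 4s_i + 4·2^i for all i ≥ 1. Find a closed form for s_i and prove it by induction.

Claim: s_i = -4^i − 2·2^i.

Base case: s_1 = -8, and -4^1 − 2·2^1 = -4 − 4 = -8.
Assume s_j = -4^j − 2·2^j for some j ≥ 1.
Then s_{j+1} = 4s_j + 4·2^j = 4·(-4^j − 2·2^j) + 4·2^j = -4^{j+1} − 8·2^j + 4·2^j = -4^{j+1} − 4·2^j = -4^{j+1} − 2·2^{j+1}.
This completes the inductive step, so s_i = -4^i − 2·2^i for all i ≥ 1.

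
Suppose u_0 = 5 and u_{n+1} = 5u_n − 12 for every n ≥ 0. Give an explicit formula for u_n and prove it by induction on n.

Claim: u_n = 2·5^n + 3.

Base case: u_0 = 5, and 2·5^0 + 3 = 2 + 3 = 5.
Assume u_k = 2·5^k + 3 for some k ≥ 0.
Then u_{k+1} = 5u_k − 12 = 5·(2·5^k + 3) − 12 = 10·5^k + 15 − 12 = 2·5^{k+1} + 3.
By induction, u_n = 2·5^n + 3 for all n ≥ 0.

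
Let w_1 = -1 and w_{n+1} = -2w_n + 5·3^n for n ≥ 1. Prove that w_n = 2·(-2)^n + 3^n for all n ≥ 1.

Base case: w_1 = -1, and 2·(-2)^1 + 3^1 = -4 + 3 = -1.
Assume w_r = 2·(-2)^r + 3^r for some r ≥ 1.
Then w_{r+1} = -2w_r + 5·3^r = -2·(2·(-2)^r + 3^r) + 5·3^r = 2·(-2)^{r+1} − 2·3^r + 5·3^r = 2·(-2)^{r+1} + 3·3^r = 2·(-2)^{r+1} + 3^{r+1}.
This completes the inductive step, so w_n = 2·(-2)^n + 3^n for all n ≥ 1.

w_n = 2·(-2)^n + 3^n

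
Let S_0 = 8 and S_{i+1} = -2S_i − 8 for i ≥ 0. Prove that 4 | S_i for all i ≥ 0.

Base case: S_0 = 8 = 4·2, so 4 | S_0.
Assume 4 | S_m, so S_m = 4t for some integer t.
Then S_{m+1} = -2S_m − 8 = -2·(4t) − 8 = 4(-2t − 2), so 4 | S_{m+1}.
This completes the inductive step, so 4 | S_i for all i ≥ 0.

4 | S_i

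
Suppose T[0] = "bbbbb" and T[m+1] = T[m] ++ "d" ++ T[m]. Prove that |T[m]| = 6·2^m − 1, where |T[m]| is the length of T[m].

Base case: |T[0]| = 5, and 6·2^0 − 1 = 5.
Assume |T[r]| = 6·2^r − 1.
Then |T[r+1]| = |T[r]| + 1 + |T[r]| = 2|T[r]| + 1 = 2(6·2^r − 1) + 1 = 6·2^{r+1} − 2 + 1 = 6·2^{r+1} − 1.
So the formula holds for r+1, and by induction |T[m]| = 6·2^m − 1 for all m ≥ 0.

|T[m]| = 6·2^m − 1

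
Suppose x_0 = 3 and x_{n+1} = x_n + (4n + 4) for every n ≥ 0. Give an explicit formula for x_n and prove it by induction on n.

Claim: x_n = 2n^2 + 2n + 3.

Base case: x_0 = 3, and 2·0^2 + 2·0 + 3 = 3.
Assume x_j = 2j^2 + 2j + 3.
Then x_{j+1} = x_j + (4j + 4) = (2j^2 + 2j + 3) + (4j + 4) = 2j^2 + 6j + 7,
and 2·(j+1)^2 + 2·(j+1) + 3 = 2j^2 + 6j + 7.
Hence x_n = 2n^2 + 2n + 3 for every n ≥ 0, by induction.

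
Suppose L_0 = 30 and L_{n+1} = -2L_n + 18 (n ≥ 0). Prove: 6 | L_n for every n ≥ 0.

Base case: L_0 = 30 = 6·5, so 6 | L_0.
Assume 6 | L_r, so L_r = 6t for some integer t.
Then L_{r+1} = -2L_r + 18 = -2·(6t) + 18 = 6(-2t + 3), so 6 | L_{r+1}.
So the property holds for r+1, and by induction 6 | L_n for all n ≥ 0.

6 | L_n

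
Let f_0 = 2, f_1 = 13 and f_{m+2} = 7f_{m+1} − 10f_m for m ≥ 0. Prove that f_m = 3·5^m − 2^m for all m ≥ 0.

Base cases: f_0 = 2 and 3·5^0 − 2^0 = 2; f_1 = 13 and 3·5^1 − 2^1 = 13.
Assume f_j = 3·5^j − 2^j for all 0 ≤ j ≤ k, where k ≥ 1.
Then f_{k+1} = 7f_k − 10f_{k−1} = 7·(3·5^k − 2^k) − 10·(3·5^{k−1} − 2^{k−1}) = 3·(7·5 − 10)5^{k−1} − (7·2 − 10)2^{k−1} = 75·5^{k−1} − 4·2^{k−1} = 3·5^{k+1} − 2^{k+1}.
This completes the inductive step, so f_m = 3·5^m − 2^m for all m ≥ 0.

f_m = 3·5^m − 2^m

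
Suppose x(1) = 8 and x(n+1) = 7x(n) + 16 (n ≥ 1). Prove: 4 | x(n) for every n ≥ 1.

Base case: x(1) = 8 = 4·2, so 4 | x(1).
Assume 4 | x(j), so x(j) = 4t for some integer t.
Then x(j+1) = 7x(j) + 16 = 7·(4t) + 16 = 4(7t + 4), so 4 | x(j+1).
So the property holds for j+1, and by induction 4 | x(n) for all n ≥ 1.

4 | x(n)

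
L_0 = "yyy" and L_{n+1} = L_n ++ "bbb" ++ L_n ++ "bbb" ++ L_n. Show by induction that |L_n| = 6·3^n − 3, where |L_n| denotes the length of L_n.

Base case: |L_0| = 3, and 6·3^0 − 3 = 3.
Assume |L_m| = 6·3^m − 3.
Then |L_{m+1}| = 3|L_m| + 6 = 3(6·3^m − 3) + 6 = 6·3^{m+1} − 9 + 6 = 6·3^{m+1} − 3.
So the formula holds for m+1, and by induction |L_n| = 6·3^n − 3 for all n ≥ 0.

|L_n| = 6·3^n − 3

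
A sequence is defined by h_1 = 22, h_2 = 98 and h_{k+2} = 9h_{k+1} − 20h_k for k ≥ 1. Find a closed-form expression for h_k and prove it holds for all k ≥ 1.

Claim: h_k = 3·4^k + 2·5^k.

Base cases: h_1 = 22 and 3·4^1 + 2·5^1 = 22; h_2 = 98 and 3·4^2 + 2·5^2 = 98.
Assume h_j = 3·4^j + 2·5^j for all 1 ≤ j ≤ m, where m ≥ 2.
Then h_{m+1} = 9h_m − 20h_{m−1} = 9·(3·4^m + 2·5^m) − 20·(3·4^{m−1} + 2·5^{m−1}) = 3·(9·4 − 20)4^{m−1} + 2·(9·5 − 20)5^{m−1} = 48·4^{m−1} + 50·5^{m−1} = 3·4^{m+1} + 2·5^{m+1}.
This completes the inductive step, so h_k = 3·4^k + 2·5^k for all k ≥ 1.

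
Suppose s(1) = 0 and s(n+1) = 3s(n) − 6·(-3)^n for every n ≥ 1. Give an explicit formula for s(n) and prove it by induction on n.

Claim: s(n) = 3^n + (-3)^n.

Base case: s(1) = 0, and 3^1 + (-3)^1 = 3 − 3 = 0.
Assume s(j) = 3^j + (-3)^j for some j ≥ 1.
Then s(j+1) = 3s(j) − 6·(-3)^j = 3·(3^j + (-3)^j) − 6·(-3)^j = 3^{j+1} + 3·(-3)^j − 6·(-3)^j = 3^{j+1} − 3·(-3)^j = 3^{j+1} + (-3)^{j+1}.
So the formula holds for j+1, and by induction s(n) = 3^n + (-3)^n for all n ≥ 1.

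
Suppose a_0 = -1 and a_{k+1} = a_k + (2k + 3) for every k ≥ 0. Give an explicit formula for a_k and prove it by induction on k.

Claim: a_k = k^2 + 2k − 1.

Base case: a_0 = -1, and 0^2 + 2·0 − 1 = -1.
Assume a_m = m^2 + 2m − 1.
Then a_{m+1} = a_m + (2m + 3) = (m^2 + 2m − 1) + (2m + 3) = m^2 + 4m + 2,
and (m+1)^2 + 2·(m+1) − 1 = m^2 + 4m + 2.
This completes the inductive step, so a_k = k^2 + 2k − 1 for all k ≥ 0.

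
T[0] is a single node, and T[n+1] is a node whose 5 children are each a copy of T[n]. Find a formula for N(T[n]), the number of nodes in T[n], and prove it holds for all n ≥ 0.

Claim: N(T[n]) = (5^{n+1} − 1)/4.

Base case: N(T[0]) = 1, and (5^{0+1} − 1)/4 = 1.
Assume N(T[r]) = (5^{r+1} − 1)/4.
Then N(T[r+1]) = 1 + 5N(T[r]) = 1 + 5·(5^{r+1} − 1)/4 = 1 + (5^{r+2} − 5)/4 = (4 + 5^{r+2} − 5)/4 = (5^{r+2} − 1)/4.
This completes the inductive step, so N(T[n]) = (5^{n+1} − 1)/4 for all n ≥ 0.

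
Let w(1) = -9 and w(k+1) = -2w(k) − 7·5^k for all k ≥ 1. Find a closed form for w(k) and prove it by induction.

Claim: w(k) = 2·(-2)^k − 5^k.

Base case: w(1) = -9, and 2·(-2)^1 − 5^1 = -4 − 5 = -9.
Assume w(r) = 2·(-2)^r − 5^r for some r ≥ 1.
Then w(r+1) = -2w(r) − 7·5^r = -2·(2·(-2)^r − 5^r) − 7·5^r = 2·(-2)^{r+1} + 2·5^r − 7·5^r = 2·(-2)^{r+1} − 5·5^r = 2·(-2)^{r+1} − 5^{r+1}.
This completes the inductive step, so w(k) = 2·(-2)^k − 5^k for all k ≥ 1.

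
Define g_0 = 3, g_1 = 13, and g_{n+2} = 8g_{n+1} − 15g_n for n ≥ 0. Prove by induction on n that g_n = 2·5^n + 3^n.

Base cases: g_0 = 3 and 2·5^0 + 3^0 = 3; g_1 = 13 and 2·5^1 + 3^1 = 13.
Assume g_j = 2·5^j + 3^j for all 0 ≤ j ≤ m, where m ≥ 1.
Then g_{m+1} = 8g_m − 15g_{m−1} = 8·(2·5^m + 3^m) − 15·(2·5^{m−1} + 3^{m−1}) = 2·(8·5 − 15)5^{m−1} + (8·3 − 15)3^{m−1} = 50·5^{m−1} + 9·3^{m−1} = 2·5^{m+1} + 3^{m+1}.
By strong induction, g_n = 2·5^n + 3^n for all n ≥ 0.

g_n = 2·5^n + 3^n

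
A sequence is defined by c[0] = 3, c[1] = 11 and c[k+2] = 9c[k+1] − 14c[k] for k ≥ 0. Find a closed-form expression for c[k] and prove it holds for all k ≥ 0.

Claim: c[k] = 7^k + 2·2^k.

Base cases: c[0] = 3 and 7^0 + 2·2^0 = 3; c[1] = 11 and 7^1 + 2·2^1 = 11.
Assume c[j] = 7^j + 2·2^j for all 0 ≤ j ≤ m, where m ≥ 1.
Then c[m+1] = 9c[m] − 14c[m−1] = 9·(7^m + 2·2^m) − 14·(7^{m−1} + 2·2^{m−1}) = (9·7 − 14)7^{m−1} + 2·(9·2 − 14)2^{m−1} = 49·7^{m−1} + 8·2^{m−1} = 7^{m+1} + 2·2^{m+1}.
By strong induction, c[k] = 7^k + 2·2^k for all k ≥ 0.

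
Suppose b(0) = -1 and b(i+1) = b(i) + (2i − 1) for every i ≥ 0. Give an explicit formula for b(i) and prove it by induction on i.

Claim: b(i) = i^2 − 2i − 1.

Base case: b(0) = -1, and 0^2 − 2·0 − 1 = -1.
Assume b(k) = k^2 − 2k − 1.
Then b(k+1) = b(k) + (2k − 1) = (k^2 − 2k − 1) + (2k − 1) = k^2 − 2,
and (k+1)^2 − 2·(k+1) − 1 = k^2 − 2.
By induction, b(i) = i^2 − 2i − 1 for all i ≥ 0.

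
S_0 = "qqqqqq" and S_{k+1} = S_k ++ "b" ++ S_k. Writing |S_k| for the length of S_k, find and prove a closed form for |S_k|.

Claim: |S_k| = 7·2^k − 1.

Base case: |S_0| = 6, and 7·2^0 − 1 = 6.
Assume |S_r| = 7·2^r − 1.
Then |S_{r+1}| = |S_r| + 1 + |S_r| = 2|S_r| + 1 = 2(7·2^r − 1) + 1 = 7·2^{r+1} − 2 + 1 = 7·2^{r+1} − 1.
Hence |S_k| = 7·2^k − 1 for every k ≥ 0, by induction.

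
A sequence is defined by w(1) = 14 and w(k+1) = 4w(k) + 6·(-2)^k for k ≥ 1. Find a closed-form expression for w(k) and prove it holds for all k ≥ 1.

Claim: w(k) = 3·4^k − (-2)^k.

Base case: w(1) = 14, and 3·4^1 − (-2)^1 = 12 + 2 = 14.
Assume w(j) = 3·4^j − (-2)^j for some j ≥ 1.
Then w(j+1) = 4w(j) + 6·(-2)^j = 4·(3·4^j − (-2)^j) + 6·(-2)^j = 3·4^{j+1} − 4·(-2)^j + 6·(-2)^j = 3·4^{j+1} + 2·(-2)^j = 3·4^{j+1} − (-2)^{j+1}.
So the formula holds for j+1, and by induction w(k) = 3·4^k − (-2)^k for all k ≥ 1.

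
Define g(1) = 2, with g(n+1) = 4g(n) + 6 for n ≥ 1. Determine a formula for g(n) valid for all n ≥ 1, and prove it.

Claim: g(n) = 4^n − 2.

Base case: g(1) = 2, and 4^1 − 2 = 4 − 2 = 2.
Assume g(j) = 4^j − 2 for some j ≥ 1.
Then g(j+1) = 4g(j) + 6 = 4·(4^j − 2) + 6 = 4^{j+1} − 8 + 6 = 4^{j+1} − 2.
By induction, g(n) = 4^n − 2 for all n ≥ 1.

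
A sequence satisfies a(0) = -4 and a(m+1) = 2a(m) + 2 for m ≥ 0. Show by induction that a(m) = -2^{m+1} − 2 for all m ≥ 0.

Base case: a(0) = -4, and -2^{0+1} − 2 = -2 − 2 = -4.
Assume a(r) = -2^{r+1} − 2 for some r ≥ 0.
Then a(r+1) = 2a(r) + 2 = 2·(-2^{r+1} − 2) + 2 = -2^{r+2} − 4 + 2 = -2^{r+2} − 2.
By induction, a(m) = -2^{m+1} − 2 for all m ≥ 0.

a(m) = -2^{m+1} − 2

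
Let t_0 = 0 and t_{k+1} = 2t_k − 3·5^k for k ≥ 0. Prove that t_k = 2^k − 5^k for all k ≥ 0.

Base case: t_0 = 0, and 2^0 − 5^0 = 1 − 1 = 0.
Assume t_m = 2^m − 5^m for some m ≥ 0.
Then t_{m+1} = 2t_m − 3·5^m = 2·(2^m − 5^m) − 3·5^m = 2^{m+1} − 2·5^m − 3·5^m = 2^{m+1} − 5·5^m = 2^{m+1} − 5^{m+1}.
By induction, t_k = 2^k − 5^k for all k ≥ 0.

t_k = 2^k − 5^k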